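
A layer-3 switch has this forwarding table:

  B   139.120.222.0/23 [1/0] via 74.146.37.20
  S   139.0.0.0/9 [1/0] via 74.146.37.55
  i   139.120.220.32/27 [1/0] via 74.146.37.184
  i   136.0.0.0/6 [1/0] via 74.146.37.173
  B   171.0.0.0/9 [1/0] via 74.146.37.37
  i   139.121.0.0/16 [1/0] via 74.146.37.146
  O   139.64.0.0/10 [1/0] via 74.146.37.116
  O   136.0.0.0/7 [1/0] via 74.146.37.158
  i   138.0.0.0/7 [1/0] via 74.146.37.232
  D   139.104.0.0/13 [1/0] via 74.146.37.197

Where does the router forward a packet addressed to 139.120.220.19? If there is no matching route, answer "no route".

Routes whose prefix contains 139.120.220.19:
  136.0.0.0/6 (136.0.0.0 - 139.255.255.255) -> 74.146.37.173
  138.0.0.0/7 (138.0.0.0 - 139.255.255.255) -> 74.146.37.232
  139.0.0.0/9 (139.0.0.0 - 139.127.255.255) -> 74.146.37.55
  139.64.0.0/10 (139.64.0.0 - 139.127.255.255) -> 74.146.37.116
More-specific entries that do NOT match:
  139.120.220.32/27 (139.120.220.32 - 139.120.220.63) does not contain 139.120.220.19
  139.120.222.0/23 (139.120.222.0 - 139.120.223.255) does not contain 139.120.220.19
  139.121.0.0/16 (139.121.0.0 - 139.121.255.255) does not contain 139.120.220.19
  139.104.0.0/13 (139.104.0.0 - 139.111.255.255) does not contain 139.120.220.19
Longest matching prefix is /10 -> next hop 74.146.37.116.

74.146.37.116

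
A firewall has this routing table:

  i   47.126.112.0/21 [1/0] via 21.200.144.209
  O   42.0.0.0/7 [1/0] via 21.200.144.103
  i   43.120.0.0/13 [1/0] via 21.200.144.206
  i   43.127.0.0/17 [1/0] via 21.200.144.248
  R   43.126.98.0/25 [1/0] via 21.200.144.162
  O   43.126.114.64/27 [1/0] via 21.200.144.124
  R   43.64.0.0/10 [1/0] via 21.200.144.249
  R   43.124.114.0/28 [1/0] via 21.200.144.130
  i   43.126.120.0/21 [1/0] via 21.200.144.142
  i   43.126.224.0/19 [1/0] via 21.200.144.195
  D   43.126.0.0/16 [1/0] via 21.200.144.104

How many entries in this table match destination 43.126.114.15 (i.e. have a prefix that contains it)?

Prefixes containing 43.126.114.15:
  42.0.0.0/7 (42.0.0.0 - 43.255.255.255)
  43.64.0.0/10 (43.64.0.0 - 43.127.255.255)
  43.120.0.0/13 (43.120.0.0 - 43.127.255.255)
  43.126.0.0/16 (43.126.0.0 - 43.126.255.255)
Total matching entries: 4.

4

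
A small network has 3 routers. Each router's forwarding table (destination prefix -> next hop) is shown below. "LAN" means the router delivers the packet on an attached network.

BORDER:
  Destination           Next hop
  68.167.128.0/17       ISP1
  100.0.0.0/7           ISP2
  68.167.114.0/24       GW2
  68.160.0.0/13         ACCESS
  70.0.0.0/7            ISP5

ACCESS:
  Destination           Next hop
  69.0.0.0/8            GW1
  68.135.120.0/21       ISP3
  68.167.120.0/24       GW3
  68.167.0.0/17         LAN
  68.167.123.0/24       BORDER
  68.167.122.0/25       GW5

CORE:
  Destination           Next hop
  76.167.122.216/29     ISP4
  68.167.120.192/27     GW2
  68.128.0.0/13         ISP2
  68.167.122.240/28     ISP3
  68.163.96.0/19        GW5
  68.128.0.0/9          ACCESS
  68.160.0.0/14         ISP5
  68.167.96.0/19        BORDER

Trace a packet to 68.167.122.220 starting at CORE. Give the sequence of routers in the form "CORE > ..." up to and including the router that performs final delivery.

CORE > BORDER > ACCESS

At CORE: longest match for 68.167.122.220 is 68.167.96.0/19 -> BORDER
At BORDER: longest match for 68.167.122.220 is 68.160.0.0/13 -> ACCESS
At ACCESS: longest match for 68.167.122.220 is 68.167.0.0/17 -> LAN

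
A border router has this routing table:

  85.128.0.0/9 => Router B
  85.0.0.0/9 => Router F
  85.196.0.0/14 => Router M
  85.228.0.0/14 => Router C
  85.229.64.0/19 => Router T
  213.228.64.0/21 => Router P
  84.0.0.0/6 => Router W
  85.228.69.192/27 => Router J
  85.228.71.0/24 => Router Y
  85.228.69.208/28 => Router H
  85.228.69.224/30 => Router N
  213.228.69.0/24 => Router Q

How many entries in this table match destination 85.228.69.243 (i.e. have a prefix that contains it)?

Prefixes containing 85.228.69.243:
  84.0.0.0/6 (84.0.0.0 - 87.255.255.255)
  85.128.0.0/9 (85.128.0.0 - 85.255.255.255)
  85.228.0.0/14 (85.228.0.0 - 85.231.255.255)
Total matching entries: 3.

3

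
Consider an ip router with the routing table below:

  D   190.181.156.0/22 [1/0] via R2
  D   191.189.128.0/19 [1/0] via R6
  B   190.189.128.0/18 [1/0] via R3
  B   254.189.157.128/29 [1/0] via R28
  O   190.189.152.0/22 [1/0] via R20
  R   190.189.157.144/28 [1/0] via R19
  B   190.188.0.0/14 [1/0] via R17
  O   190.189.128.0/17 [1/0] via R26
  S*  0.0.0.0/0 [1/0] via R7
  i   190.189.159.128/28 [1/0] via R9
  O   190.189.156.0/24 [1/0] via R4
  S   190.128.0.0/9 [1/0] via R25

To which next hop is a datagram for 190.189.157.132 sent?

Routes whose prefix contains 190.189.157.132:
  0.0.0.0/0 (default, matches everything) -> R7
  190.128.0.0/9 (190.128.0.0 - 190.255.255.255) -> R25
  190.188.0.0/14 (190.188.0.0 - 190.191.255.255) -> R17
  190.189.128.0/17 (190.189.128.0 - 190.189.255.255) -> R26
  190.189.128.0/18 (190.189.128.0 - 190.189.191.255) -> R3
More-specific entries that do NOT match:
  254.189.157.128/29 (254.189.157.128 - 254.189.157.135) does not contain 190.189.157.132
  190.189.157.144/28 (190.189.157.144 - 190.189.157.159) does not contain 190.189.157.132
  190.189.159.128/28 (190.189.159.128 - 190.189.159.143) does not contain 190.189.157.132
  190.189.156.0/24 (190.189.156.0 - 190.189.156.255) does not contain 190.189.157.132
  190.181.156.0/22 (190.181.156.0 - 190.181.159.255) does not contain 190.189.157.132
  190.189.152.0/22 (190.189.152.0 - 190.189.155.255) does not contain 190.189.157.132
  191.189.128.0/19 (191.189.128.0 - 191.189.159.255) does not contain 190.189.157.132
Longest matching prefix is /18 -> next hop R3.

R3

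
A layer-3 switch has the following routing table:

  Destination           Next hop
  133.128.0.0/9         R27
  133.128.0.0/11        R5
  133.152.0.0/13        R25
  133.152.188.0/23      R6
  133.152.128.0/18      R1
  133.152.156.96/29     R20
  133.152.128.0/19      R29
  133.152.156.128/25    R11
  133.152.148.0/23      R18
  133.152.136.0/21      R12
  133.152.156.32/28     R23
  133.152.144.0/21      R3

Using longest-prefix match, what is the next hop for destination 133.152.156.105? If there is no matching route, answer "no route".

R29

Routes whose prefix contains 133.152.156.105:
  133.128.0.0/9 (133.128.0.0 - 133.255.255.255) -> R27
  133.128.0.0/11 (133.128.0.0 - 133.159.255.255) -> R5
  133.152.0.0/13 (133.152.0.0 - 133.159.255.255) -> R25
  133.152.128.0/18 (133.152.128.0 - 133.152.191.255) -> R1
  133.152.128.0/19 (133.152.128.0 - 133.152.159.255) -> R29
More-specific entries that do NOT match:
  133.152.156.96/29 (133.152.156.96 - 133.152.156.103) does not contain 133.152.156.105
  133.152.156.32/28 (133.152.156.32 - 133.152.156.47) does not contain 133.152.156.105
  133.152.156.128/25 (133.152.156.128 - 133.152.156.255) does not contain 133.152.156.105
  133.152.188.0/23 (133.152.188.0 - 133.152.189.255) does not contain 133.152.156.105
  133.152.148.0/23 (133.152.148.0 - 133.152.149.255) does not contain 133.152.156.105
  133.152.136.0/21 (133.152.136.0 - 133.152.143.255) does not contain 133.152.156.105
  133.152.144.0/21 (133.152.144.0 - 133.152.151.255) does not contain 133.152.156.105
Longest matching prefix is /19 -> next hop R29.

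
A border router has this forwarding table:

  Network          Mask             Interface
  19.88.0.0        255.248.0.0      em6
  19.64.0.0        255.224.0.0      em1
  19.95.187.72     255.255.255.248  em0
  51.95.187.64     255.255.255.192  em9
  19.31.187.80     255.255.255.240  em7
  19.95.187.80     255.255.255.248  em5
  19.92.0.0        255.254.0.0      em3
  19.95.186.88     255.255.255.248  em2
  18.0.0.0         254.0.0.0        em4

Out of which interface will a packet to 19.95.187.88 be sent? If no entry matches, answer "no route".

Routes whose prefix contains 19.95.187.88:
  18.0.0.0/7 (18.0.0.0 - 19.255.255.255) -> em4
  19.64.0.0/11 (19.64.0.0 - 19.95.255.255) -> em1
  19.88.0.0/13 (19.88.0.0 - 19.95.255.255) -> em6
More-specific entries that do NOT match:
  19.95.187.72/29 (19.95.187.72 - 19.95.187.79) does not contain 19.95.187.88
  19.95.187.80/29 (19.95.187.80 - 19.95.187.87) does not contain 19.95.187.88
  19.95.186.88/29 (19.95.186.88 - 19.95.186.95) does not contain 19.95.187.88
  19.31.187.80/28 (19.31.187.80 - 19.31.187.95) does not contain 19.95.187.88
  51.95.187.64/26 (51.95.187.64 - 51.95.187.127) does not contain 19.95.187.88
  19.92.0.0/15 (19.92.0.0 - 19.93.255.255) does not contain 19.95.187.88
Longest matching prefix is /13 -> interface em6.

em6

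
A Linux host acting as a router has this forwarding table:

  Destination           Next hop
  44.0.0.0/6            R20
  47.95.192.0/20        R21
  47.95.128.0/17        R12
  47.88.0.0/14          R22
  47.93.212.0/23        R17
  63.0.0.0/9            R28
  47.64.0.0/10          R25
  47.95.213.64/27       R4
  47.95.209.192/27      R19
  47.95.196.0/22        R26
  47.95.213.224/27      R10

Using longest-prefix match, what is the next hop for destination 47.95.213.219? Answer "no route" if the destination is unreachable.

Routes whose prefix contains 47.95.213.219:
  44.0.0.0/6 (44.0.0.0 - 47.255.255.255) -> R20
  47.64.0.0/10 (47.64.0.0 - 47.127.255.255) -> R25
  47.95.128.0/17 (47.95.128.0 - 47.95.255.255) -> R12
More-specific entries that do NOT match:
  47.95.213.64/27 (47.95.213.64 - 47.95.213.95) does not contain 47.95.213.219
  47.95.209.192/27 (47.95.209.192 - 47.95.209.223) does not contain 47.95.213.219
  47.95.213.224/27 (47.95.213.224 - 47.95.213.255) does not contain 47.95.213.219
  47.93.212.0/23 (47.93.212.0 - 47.93.213.255) does not contain 47.95.213.219
  47.95.196.0/22 (47.95.196.0 - 47.95.199.255) does not contain 47.95.213.219
  47.95.192.0/20 (47.95.192.0 - 47.95.207.255) does not contain 47.95.213.219
Longest matching prefix is /17 -> next hop R12.

R12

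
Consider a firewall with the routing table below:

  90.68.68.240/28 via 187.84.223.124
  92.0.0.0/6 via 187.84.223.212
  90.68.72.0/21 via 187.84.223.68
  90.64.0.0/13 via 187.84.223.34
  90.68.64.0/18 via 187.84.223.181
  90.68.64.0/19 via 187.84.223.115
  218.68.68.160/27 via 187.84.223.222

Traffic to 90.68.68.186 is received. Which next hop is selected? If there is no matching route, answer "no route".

187.84.223.115

Routes whose prefix contains 90.68.68.186:
  90.64.0.0/13 (90.64.0.0 - 90.71.255.255) -> 187.84.223.34
  90.68.64.0/18 (90.68.64.0 - 90.68.127.255) -> 187.84.223.181
  90.68.64.0/19 (90.68.64.0 - 90.68.95.255) -> 187.84.223.115
More-specific entries that do NOT match:
  90.68.68.240/28 (90.68.68.240 - 90.68.68.255) does not contain 90.68.68.186
  218.68.68.160/27 (218.68.68.160 - 218.68.68.191) does not contain 90.68.68.186
  90.68.72.0/21 (90.68.72.0 - 90.68.79.255) does not contain 90.68.68.186
Longest matching prefix is /19 -> next hop 187.84.223.115.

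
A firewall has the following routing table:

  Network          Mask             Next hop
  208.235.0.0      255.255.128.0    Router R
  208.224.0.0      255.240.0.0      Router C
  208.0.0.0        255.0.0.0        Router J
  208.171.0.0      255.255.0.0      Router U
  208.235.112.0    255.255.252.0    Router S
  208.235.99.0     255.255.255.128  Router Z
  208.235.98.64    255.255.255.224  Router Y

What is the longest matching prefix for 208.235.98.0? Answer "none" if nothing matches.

Entries matching 208.235.98.0:
  208.0.0.0/8 (208.0.0.0 - 208.255.255.255)
  208.224.0.0/12 (208.224.0.0 - 208.239.255.255)
  208.235.0.0/17 (208.235.0.0 - 208.235.127.255)
Most specific is 208.235.0.0/17.

208.235.0.0/17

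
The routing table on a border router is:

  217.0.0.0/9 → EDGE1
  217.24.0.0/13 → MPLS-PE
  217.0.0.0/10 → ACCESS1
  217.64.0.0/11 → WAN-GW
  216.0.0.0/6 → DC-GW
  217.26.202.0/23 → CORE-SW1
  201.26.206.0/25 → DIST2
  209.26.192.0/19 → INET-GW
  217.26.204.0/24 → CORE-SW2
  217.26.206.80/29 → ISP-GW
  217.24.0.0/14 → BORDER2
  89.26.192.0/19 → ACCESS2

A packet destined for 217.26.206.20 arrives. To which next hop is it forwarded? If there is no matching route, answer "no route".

BORDER2

Routes whose prefix contains 217.26.206.20:
  216.0.0.0/6 (216.0.0.0 - 219.255.255.255) -> DC-GW
  217.0.0.0/9 (217.0.0.0 - 217.127.255.255) -> EDGE1
  217.0.0.0/10 (217.0.0.0 - 217.63.255.255) -> ACCESS1
  217.24.0.0/13 (217.24.0.0 - 217.31.255.255) -> MPLS-PE
  217.24.0.0/14 (217.24.0.0 - 217.27.255.255) -> BORDER2
More-specific entries that do NOT match:
  217.26.206.80/29 (217.26.206.80 - 217.26.206.87) does not contain 217.26.206.20
  201.26.206.0/25 (201.26.206.0 - 201.26.206.127) does not contain 217.26.206.20
  217.26.204.0/24 (217.26.204.0 - 217.26.204.255) does not contain 217.26.206.20
  217.26.202.0/23 (217.26.202.0 - 217.26.203.255) does not contain 217.26.206.20
  209.26.192.0/19 (209.26.192.0 - 209.26.223.255) does not contain 217.26.206.20
  89.26.192.0/19 (89.26.192.0 - 89.26.223.255) does not contain 217.26.206.20
Longest matching prefix is /14 -> next hop BORDER2.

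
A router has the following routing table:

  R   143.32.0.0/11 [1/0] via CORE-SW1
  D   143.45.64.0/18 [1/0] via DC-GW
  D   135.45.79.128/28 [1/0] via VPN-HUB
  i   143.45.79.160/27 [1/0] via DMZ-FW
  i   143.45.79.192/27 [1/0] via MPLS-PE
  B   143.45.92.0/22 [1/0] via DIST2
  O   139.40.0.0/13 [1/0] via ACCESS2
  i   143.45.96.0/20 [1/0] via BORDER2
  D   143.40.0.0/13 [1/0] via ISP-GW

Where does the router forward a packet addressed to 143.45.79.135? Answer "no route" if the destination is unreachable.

Routes whose prefix contains 143.45.79.135:
  143.32.0.0/11 (143.32.0.0 - 143.63.255.255) -> CORE-SW1
  143.40.0.0/13 (143.40.0.0 - 143.47.255.255) -> ISP-GW
  143.45.64.0/18 (143.45.64.0 - 143.45.127.255) -> DC-GW
More-specific entries that do NOT match:
  135.45.79.128/28 (135.45.79.128 - 135.45.79.143) does not contain 143.45.79.135
  143.45.79.160/27 (143.45.79.160 - 143.45.79.191) does not contain 143.45.79.135
  143.45.79.192/27 (143.45.79.192 - 143.45.79.223) does not contain 143.45.79.135
  143.45.92.0/22 (143.45.92.0 - 143.45.95.255) does not contain 143.45.79.135
  143.45.96.0/20 (143.45.96.0 - 143.45.111.255) does not contain 143.45.79.135
Longest matching prefix is /18 -> next hop DC-GW.

DC-GW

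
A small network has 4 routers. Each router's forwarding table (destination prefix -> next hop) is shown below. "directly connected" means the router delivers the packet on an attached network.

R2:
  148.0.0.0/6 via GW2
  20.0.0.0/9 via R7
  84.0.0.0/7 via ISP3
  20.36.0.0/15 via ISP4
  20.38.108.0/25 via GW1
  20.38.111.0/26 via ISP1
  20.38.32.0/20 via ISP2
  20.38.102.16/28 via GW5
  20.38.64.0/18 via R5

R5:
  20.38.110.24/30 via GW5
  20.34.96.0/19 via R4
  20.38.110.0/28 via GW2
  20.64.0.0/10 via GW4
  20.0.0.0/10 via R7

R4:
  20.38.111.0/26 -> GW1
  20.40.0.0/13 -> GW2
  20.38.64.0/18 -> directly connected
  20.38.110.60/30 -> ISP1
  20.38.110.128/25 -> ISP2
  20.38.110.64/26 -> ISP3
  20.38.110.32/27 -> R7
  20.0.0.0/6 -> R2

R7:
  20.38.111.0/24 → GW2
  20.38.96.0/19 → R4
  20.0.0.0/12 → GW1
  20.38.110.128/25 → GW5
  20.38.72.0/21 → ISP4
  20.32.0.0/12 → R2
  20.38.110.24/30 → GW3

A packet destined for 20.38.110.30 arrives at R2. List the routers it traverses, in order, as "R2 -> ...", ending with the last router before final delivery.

R2 -> R5 -> R7 -> R4

At R2: longest match for 20.38.110.30 is 20.38.64.0/18 -> R5
At R5: longest match for 20.38.110.30 is 20.0.0.0/10 -> R7
At R7: longest match for 20.38.110.30 is 20.38.96.0/19 -> R4
At R4: longest match for 20.38.110.30 is 20.38.64.0/18 -> directly connected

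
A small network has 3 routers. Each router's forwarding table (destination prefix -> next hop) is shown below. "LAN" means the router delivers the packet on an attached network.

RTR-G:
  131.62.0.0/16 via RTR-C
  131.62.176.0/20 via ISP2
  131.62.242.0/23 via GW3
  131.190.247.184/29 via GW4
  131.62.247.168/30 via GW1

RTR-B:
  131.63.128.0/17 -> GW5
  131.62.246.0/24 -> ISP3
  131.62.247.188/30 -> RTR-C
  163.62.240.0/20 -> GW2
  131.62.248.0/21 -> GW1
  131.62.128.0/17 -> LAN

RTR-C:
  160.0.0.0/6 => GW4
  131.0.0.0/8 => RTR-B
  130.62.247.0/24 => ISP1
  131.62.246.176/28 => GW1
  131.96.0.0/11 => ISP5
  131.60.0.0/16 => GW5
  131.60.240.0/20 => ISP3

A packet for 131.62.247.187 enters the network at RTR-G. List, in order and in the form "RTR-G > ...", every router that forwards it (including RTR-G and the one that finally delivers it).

At RTR-G: longest match for 131.62.247.187 is 131.62.0.0/16 -> RTR-C
At RTR-C: longest match for 131.62.247.187 is 131.0.0.0/8 -> RTR-B
At RTR-B: longest match for 131.62.247.187 is 131.62.128.0/17 -> LAN

RTR-G > RTR-C > RTR-B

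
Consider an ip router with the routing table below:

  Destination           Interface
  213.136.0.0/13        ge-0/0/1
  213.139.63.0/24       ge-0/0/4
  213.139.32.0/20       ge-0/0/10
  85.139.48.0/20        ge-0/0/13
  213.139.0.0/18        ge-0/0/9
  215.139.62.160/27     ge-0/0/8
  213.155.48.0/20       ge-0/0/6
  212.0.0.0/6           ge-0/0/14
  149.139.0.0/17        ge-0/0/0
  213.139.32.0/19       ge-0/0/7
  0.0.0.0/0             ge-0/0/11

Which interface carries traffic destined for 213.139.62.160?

Routes whose prefix contains 213.139.62.160:
  0.0.0.0/0 (default, matches everything) -> ge-0/0/11
  212.0.0.0/6 (212.0.0.0 - 215.255.255.255) -> ge-0/0/14
  213.136.0.0/13 (213.136.0.0 - 213.143.255.255) -> ge-0/0/1
  213.139.0.0/18 (213.139.0.0 - 213.139.63.255) -> ge-0/0/9
  213.139.32.0/19 (213.139.32.0 - 213.139.63.255) -> ge-0/0/7
More-specific entries that do NOT match:
  215.139.62.160/27 (215.139.62.160 - 215.139.62.191) does not contain 213.139.62.160
  213.139.63.0/24 (213.139.63.0 - 213.139.63.255) does not contain 213.139.62.160
  213.139.32.0/20 (213.139.32.0 - 213.139.47.255) does not contain 213.139.62.160
  85.139.48.0/20 (85.139.48.0 - 85.139.63.255) does not contain 213.139.62.160
  213.155.48.0/20 (213.155.48.0 - 213.155.63.255) does not contain 213.139.62.160
Longest matching prefix is /19 -> interface ge-0/0/7.

ge-0/0/7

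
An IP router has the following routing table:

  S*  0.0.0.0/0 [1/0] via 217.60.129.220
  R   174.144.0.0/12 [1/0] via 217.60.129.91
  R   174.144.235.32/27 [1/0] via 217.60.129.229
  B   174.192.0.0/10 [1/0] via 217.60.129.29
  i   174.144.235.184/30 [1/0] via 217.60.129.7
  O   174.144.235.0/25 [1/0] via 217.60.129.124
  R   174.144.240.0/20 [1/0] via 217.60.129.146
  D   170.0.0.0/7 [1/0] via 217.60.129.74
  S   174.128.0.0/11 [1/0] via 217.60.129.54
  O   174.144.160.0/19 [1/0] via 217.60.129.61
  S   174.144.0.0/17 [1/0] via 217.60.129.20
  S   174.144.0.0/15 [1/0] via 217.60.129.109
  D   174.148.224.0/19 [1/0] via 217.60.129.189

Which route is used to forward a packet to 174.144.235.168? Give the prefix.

174.144.0.0/15

Entries matching 174.144.235.168:
  0.0.0.0/0 (default, matches everything)
  174.128.0.0/11 (174.128.0.0 - 174.159.255.255)
  174.144.0.0/12 (174.144.0.0 - 174.159.255.255)
  174.144.0.0/15 (174.144.0.0 - 174.145.255.255)
Most specific is 174.144.0.0/15.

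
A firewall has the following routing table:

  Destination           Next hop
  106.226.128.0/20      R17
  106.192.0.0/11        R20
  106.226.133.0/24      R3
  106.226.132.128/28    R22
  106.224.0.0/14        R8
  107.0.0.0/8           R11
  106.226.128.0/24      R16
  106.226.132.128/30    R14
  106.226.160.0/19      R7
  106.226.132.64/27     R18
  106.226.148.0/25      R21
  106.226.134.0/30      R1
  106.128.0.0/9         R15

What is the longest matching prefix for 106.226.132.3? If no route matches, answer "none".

106.226.128.0/20

Entries matching 106.226.132.3:
  106.128.0.0/9 (106.128.0.0 - 106.255.255.255)
  106.224.0.0/14 (106.224.0.0 - 106.227.255.255)
  106.226.128.0/20 (106.226.128.0 - 106.226.143.255)
Most specific is 106.226.128.0/20.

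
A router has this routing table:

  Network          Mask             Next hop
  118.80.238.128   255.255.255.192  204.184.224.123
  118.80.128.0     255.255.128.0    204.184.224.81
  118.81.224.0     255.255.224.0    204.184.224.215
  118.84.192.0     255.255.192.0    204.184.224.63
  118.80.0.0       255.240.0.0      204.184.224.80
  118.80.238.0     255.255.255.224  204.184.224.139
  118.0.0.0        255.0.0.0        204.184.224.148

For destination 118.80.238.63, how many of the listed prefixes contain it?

Prefixes containing 118.80.238.63:
  118.0.0.0/8 (118.0.0.0 - 118.255.255.255)
  118.80.0.0/12 (118.80.0.0 - 118.95.255.255)
  118.80.128.0/17 (118.80.128.0 - 118.80.255.255)
Total matching entries: 3.

3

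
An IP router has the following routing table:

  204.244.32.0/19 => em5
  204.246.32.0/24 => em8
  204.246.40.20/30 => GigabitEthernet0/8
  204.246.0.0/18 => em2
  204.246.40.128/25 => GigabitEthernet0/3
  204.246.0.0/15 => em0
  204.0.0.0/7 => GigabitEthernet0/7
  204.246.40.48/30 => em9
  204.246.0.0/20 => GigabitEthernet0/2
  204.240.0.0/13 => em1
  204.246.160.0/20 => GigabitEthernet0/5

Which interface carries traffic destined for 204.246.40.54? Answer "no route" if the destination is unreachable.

Routes whose prefix contains 204.246.40.54:
  204.0.0.0/7 (204.0.0.0 - 205.255.255.255) -> GigabitEthernet0/7
  204.240.0.0/13 (204.240.0.0 - 204.247.255.255) -> em1
  204.246.0.0/15 (204.246.0.0 - 204.247.255.255) -> em0
  204.246.0.0/18 (204.246.0.0 - 204.246.63.255) -> em2
More-specific entries that do NOT match:
  204.246.40.20/30 (204.246.40.20 - 204.246.40.23) does not contain 204.246.40.54
  204.246.40.48/30 (204.246.40.48 - 204.246.40.51) does not contain 204.246.40.54
  204.246.40.128/25 (204.246.40.128 - 204.246.40.255) does not contain 204.246.40.54
  204.246.32.0/24 (204.246.32.0 - 204.246.32.255) does not contain 204.246.40.54
  204.246.0.0/20 (204.246.0.0 - 204.246.15.255) does not contain 204.246.40.54
  204.246.160.0/20 (204.246.160.0 - 204.246.175.255) does not contain 204.246.40.54
  204.244.32.0/19 (204.244.32.0 - 204.244.63.255) does not contain 204.246.40.54
Longest matching prefix is /18 -> interface em2.

em2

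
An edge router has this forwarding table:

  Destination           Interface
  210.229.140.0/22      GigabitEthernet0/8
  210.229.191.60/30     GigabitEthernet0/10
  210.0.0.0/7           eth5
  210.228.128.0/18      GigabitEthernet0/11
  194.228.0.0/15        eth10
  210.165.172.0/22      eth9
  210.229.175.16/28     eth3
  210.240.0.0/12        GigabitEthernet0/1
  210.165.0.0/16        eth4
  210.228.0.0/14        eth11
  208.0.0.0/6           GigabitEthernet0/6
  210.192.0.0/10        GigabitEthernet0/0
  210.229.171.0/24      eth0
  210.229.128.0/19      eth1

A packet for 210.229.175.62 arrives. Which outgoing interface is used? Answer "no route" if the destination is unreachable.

eth11

Routes whose prefix contains 210.229.175.62:
  208.0.0.0/6 (208.0.0.0 - 211.255.255.255) -> GigabitEthernet0/6
  210.0.0.0/7 (210.0.0.0 - 211.255.255.255) -> eth5
  210.192.0.0/10 (210.192.0.0 - 210.255.255.255) -> GigabitEthernet0/0
  210.228.0.0/14 (210.228.0.0 - 210.231.255.255) -> eth11
More-specific entries that do NOT match:
  210.229.191.60/30 (210.229.191.60 - 210.229.191.63) does not contain 210.229.175.62
  210.229.175.16/28 (210.229.175.16 - 210.229.175.31) does not contain 210.229.175.62
  210.229.171.0/24 (210.229.171.0 - 210.229.171.255) does not contain 210.229.175.62
  210.229.140.0/22 (210.229.140.0 - 210.229.143.255) does not contain 210.229.175.62
  210.165.172.0/22 (210.165.172.0 - 210.165.175.255) does not contain 210.229.175.62
  210.229.128.0/19 (210.229.128.0 - 210.229.159.255) does not contain 210.229.175.62
  210.228.128.0/18 (210.228.128.0 - 210.228.191.255) does not contain 210.229.175.62
  210.165.0.0/16 (210.165.0.0 - 210.165.255.255) does not contain 210.229.175.62
  194.228.0.0/15 (194.228.0.0 - 194.229.255.255) does not contain 210.229.175.62
Longest matching prefix is /14 -> interface eth11.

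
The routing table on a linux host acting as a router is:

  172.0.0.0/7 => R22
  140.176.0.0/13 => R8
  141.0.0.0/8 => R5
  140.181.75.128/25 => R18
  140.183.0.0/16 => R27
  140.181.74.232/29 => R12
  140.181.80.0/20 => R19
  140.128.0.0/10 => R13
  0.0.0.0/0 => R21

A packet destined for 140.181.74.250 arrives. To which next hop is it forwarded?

Routes whose prefix contains 140.181.74.250:
  0.0.0.0/0 (default, matches everything) -> R21
  140.128.0.0/10 (140.128.0.0 - 140.191.255.255) -> R13
  140.176.0.0/13 (140.176.0.0 - 140.183.255.255) -> R8
More-specific entries that do NOT match:
  140.181.74.232/29 (140.181.74.232 - 140.181.74.239) does not contain 140.181.74.250
  140.181.75.128/25 (140.181.75.128 - 140.181.75.255) does not contain 140.181.74.250
  140.181.80.0/20 (140.181.80.0 - 140.181.95.255) does not contain 140.181.74.250
  140.183.0.0/16 (140.183.0.0 - 140.183.255.255) does not contain 140.181.74.250
Longest matching prefix is /13 -> next hop R8.

R8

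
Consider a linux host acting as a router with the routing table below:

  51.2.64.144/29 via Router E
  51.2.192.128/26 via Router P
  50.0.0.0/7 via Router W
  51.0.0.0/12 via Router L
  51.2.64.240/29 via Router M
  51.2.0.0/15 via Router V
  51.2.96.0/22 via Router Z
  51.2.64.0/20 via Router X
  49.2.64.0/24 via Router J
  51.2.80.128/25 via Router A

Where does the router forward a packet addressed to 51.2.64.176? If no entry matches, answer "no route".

Router X

Routes whose prefix contains 51.2.64.176:
  50.0.0.0/7 (50.0.0.0 - 51.255.255.255) -> Router W
  51.0.0.0/12 (51.0.0.0 - 51.15.255.255) -> Router L
  51.2.0.0/15 (51.2.0.0 - 51.3.255.255) -> Router V
  51.2.64.0/20 (51.2.64.0 - 51.2.79.255) -> Router X
More-specific entries that do NOT match:
  51.2.64.144/29 (51.2.64.144 - 51.2.64.151) does not contain 51.2.64.176
  51.2.64.240/29 (51.2.64.240 - 51.2.64.247) does not contain 51.2.64.176
  51.2.192.128/26 (51.2.192.128 - 51.2.192.191) does not contain 51.2.64.176
  51.2.80.128/25 (51.2.80.128 - 51.2.80.255) does not contain 51.2.64.176
  49.2.64.0/24 (49.2.64.0 - 49.2.64.255) does not contain 51.2.64.176
  51.2.96.0/22 (51.2.96.0 - 51.2.99.255) does not contain 51.2.64.176
Longest matching prefix is /20 -> next hop Router X.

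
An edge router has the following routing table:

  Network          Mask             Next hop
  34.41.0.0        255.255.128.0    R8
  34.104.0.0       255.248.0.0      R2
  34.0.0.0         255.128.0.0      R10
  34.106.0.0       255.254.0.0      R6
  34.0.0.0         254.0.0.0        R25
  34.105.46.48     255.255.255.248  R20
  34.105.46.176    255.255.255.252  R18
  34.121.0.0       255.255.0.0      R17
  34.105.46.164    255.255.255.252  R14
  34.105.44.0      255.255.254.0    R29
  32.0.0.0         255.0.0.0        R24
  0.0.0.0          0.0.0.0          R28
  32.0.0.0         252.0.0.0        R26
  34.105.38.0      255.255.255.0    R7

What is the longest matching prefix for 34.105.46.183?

Entries matching 34.105.46.183:
  0.0.0.0/0 (default, matches everything)
  32.0.0.0/6 (32.0.0.0 - 35.255.255.255)
  34.0.0.0/7 (34.0.0.0 - 35.255.255.255)
  34.0.0.0/9 (34.0.0.0 - 34.127.255.255)
  34.104.0.0/13 (34.104.0.0 - 34.111.255.255)
Most specific is 34.104.0.0/13.

34.104.0.0/13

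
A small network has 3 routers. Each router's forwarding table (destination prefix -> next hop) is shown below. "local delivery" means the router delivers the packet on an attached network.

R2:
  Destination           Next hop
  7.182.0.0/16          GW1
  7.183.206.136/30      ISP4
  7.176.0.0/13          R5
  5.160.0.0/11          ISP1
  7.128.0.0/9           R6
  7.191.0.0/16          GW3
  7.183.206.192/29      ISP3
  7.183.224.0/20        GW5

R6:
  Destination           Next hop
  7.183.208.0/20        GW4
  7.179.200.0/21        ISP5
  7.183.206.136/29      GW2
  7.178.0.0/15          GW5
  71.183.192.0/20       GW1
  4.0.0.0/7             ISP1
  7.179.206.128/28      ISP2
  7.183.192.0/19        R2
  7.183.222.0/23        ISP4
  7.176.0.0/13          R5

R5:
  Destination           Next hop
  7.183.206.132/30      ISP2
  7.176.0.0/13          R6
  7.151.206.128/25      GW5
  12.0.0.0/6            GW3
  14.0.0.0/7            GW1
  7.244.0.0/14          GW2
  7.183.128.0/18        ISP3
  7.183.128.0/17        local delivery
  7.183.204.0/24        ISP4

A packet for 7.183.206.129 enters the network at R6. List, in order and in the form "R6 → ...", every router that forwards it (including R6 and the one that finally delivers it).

At R6: longest match for 7.183.206.129 is 7.183.192.0/19 -> R2
At R2: longest match for 7.183.206.129 is 7.176.0.0/13 -> R5
At R5: longest match for 7.183.206.129 is 7.183.128.0/17 -> local delivery

R6 → R2 → R5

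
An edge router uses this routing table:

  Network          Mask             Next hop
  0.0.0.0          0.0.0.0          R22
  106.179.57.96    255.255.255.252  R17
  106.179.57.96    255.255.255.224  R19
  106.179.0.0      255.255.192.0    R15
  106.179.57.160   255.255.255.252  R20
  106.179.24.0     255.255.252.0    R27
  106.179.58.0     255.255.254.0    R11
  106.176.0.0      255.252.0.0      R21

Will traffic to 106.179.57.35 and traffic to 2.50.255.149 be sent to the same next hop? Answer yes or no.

106.179.57.35: longest match 106.179.0.0/18 -> R15
2.50.255.149: longest match 0.0.0.0/0 -> R22

no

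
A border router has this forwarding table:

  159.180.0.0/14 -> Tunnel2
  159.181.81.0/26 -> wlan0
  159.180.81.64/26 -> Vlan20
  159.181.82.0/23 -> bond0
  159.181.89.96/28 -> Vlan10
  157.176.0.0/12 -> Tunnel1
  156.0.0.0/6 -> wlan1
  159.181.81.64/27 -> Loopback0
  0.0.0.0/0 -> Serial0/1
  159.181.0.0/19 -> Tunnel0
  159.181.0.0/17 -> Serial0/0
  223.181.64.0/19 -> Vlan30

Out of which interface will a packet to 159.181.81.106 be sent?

Serial0/0

Routes whose prefix contains 159.181.81.106:
  0.0.0.0/0 (default, matches everything) -> Serial0/1
  156.0.0.0/6 (156.0.0.0 - 159.255.255.255) -> wlan1
  159.180.0.0/14 (159.180.0.0 - 159.183.255.255) -> Tunnel2
  159.181.0.0/17 (159.181.0.0 - 159.181.127.255) -> Serial0/0
More-specific entries that do NOT match:
  159.181.89.96/28 (159.181.89.96 - 159.181.89.111) does not contain 159.181.81.106
  159.181.81.64/27 (159.181.81.64 - 159.181.81.95) does not contain 159.181.81.106
  159.181.81.0/26 (159.181.81.0 - 159.181.81.63) does not contain 159.181.81.106
  159.180.81.64/26 (159.180.81.64 - 159.180.81.127) does not contain 159.181.81.106
  159.181.82.0/23 (159.181.82.0 - 159.181.83.255) does not contain 159.181.81.106
  159.181.0.0/19 (159.181.0.0 - 159.181.31.255) does not contain 159.181.81.106
  223.181.64.0/19 (223.181.64.0 - 223.181.95.255) does not contain 159.181.81.106
Longest matching prefix is /17 -> interface Serial0/0.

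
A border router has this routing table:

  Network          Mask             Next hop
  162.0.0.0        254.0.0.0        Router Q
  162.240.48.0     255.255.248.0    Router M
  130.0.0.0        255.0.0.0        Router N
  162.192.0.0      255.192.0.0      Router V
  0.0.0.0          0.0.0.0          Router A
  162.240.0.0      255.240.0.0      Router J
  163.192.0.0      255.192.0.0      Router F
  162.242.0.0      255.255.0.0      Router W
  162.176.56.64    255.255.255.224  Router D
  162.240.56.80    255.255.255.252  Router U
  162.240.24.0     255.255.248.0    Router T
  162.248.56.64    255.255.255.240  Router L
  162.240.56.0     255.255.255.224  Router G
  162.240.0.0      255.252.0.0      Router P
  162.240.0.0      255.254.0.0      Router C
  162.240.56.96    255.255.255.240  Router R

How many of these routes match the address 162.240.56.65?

6

Prefixes containing 162.240.56.65:
  0.0.0.0/0 (default, matches everything)
  162.0.0.0/7 (162.0.0.0 - 163.255.255.255)
  162.192.0.0/10 (162.192.0.0 - 162.255.255.255)
  162.240.0.0/12 (162.240.0.0 - 162.255.255.255)
  162.240.0.0/14 (162.240.0.0 - 162.243.255.255)
  162.240.0.0/15 (162.240.0.0 - 162.241.255.255)
Total matching entries: 6.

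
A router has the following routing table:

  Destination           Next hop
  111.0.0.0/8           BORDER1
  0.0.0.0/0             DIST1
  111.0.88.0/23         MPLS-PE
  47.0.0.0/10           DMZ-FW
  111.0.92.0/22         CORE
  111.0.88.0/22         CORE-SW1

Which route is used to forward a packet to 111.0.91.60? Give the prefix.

111.0.88.0/22

Entries matching 111.0.91.60:
  0.0.0.0/0 (default, matches everything)
  111.0.0.0/8 (111.0.0.0 - 111.255.255.255)
  111.0.88.0/22 (111.0.88.0 - 111.0.91.255)
Most specific is 111.0.88.0/22.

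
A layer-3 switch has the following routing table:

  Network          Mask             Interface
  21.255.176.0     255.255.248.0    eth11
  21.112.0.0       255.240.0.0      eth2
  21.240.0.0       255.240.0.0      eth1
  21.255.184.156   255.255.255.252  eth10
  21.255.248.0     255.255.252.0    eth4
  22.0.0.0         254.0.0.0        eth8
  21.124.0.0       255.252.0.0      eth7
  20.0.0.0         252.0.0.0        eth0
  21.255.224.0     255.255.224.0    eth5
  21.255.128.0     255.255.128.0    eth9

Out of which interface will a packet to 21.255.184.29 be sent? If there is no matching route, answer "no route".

Routes whose prefix contains 21.255.184.29:
  20.0.0.0/6 (20.0.0.0 - 23.255.255.255) -> eth0
  21.240.0.0/12 (21.240.0.0 - 21.255.255.255) -> eth1
  21.255.128.0/17 (21.255.128.0 - 21.255.255.255) -> eth9
More-specific entries that do NOT match:
  21.255.184.156/30 (21.255.184.156 - 21.255.184.159) does not contain 21.255.184.29
  21.255.248.0/22 (21.255.248.0 - 21.255.251.255) does not contain 21.255.184.29
  21.255.176.0/21 (21.255.176.0 - 21.255.183.255) does not contain 21.255.184.29
  21.255.224.0/19 (21.255.224.0 - 21.255.255.255) does not contain 21.255.184.29
Longest matching prefix is /17 -> interface eth9.

eth9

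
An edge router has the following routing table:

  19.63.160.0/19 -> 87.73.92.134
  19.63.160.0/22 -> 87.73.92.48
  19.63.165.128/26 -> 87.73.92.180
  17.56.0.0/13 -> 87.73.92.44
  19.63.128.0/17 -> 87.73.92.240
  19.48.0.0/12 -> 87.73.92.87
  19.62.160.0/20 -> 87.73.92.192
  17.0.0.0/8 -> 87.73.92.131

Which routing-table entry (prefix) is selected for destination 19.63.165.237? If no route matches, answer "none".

19.63.160.0/19

Entries matching 19.63.165.237:
  19.48.0.0/12 (19.48.0.0 - 19.63.255.255)
  19.63.128.0/17 (19.63.128.0 - 19.63.255.255)
  19.63.160.0/19 (19.63.160.0 - 19.63.191.255)
Most specific is 19.63.160.0/19.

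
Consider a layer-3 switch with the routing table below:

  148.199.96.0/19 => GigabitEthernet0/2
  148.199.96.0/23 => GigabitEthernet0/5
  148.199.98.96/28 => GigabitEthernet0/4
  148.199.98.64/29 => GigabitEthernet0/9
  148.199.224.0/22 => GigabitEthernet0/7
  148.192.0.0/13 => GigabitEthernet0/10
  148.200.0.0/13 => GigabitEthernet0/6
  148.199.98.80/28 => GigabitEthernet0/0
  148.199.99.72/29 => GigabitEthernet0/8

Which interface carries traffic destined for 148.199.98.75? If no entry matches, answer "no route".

GigabitEthernet0/2

Routes whose prefix contains 148.199.98.75:
  148.192.0.0/13 (148.192.0.0 - 148.199.255.255) -> GigabitEthernet0/10
  148.199.96.0/19 (148.199.96.0 - 148.199.127.255) -> GigabitEthernet0/2
More-specific entries that do NOT match:
  148.199.98.64/29 (148.199.98.64 - 148.199.98.71) does not contain 148.199.98.75
  148.199.99.72/29 (148.199.99.72 - 148.199.99.79) does not contain 148.199.98.75
  148.199.98.96/28 (148.199.98.96 - 148.199.98.111) does not contain 148.199.98.75
  148.199.98.80/28 (148.199.98.80 - 148.199.98.95) does not contain 148.199.98.75
  148.199.96.0/23 (148.199.96.0 - 148.199.97.255) does not contain 148.199.98.75
  148.199.224.0/22 (148.199.224.0 - 148.199.227.255) does not contain 148.199.98.75
Longest matching prefix is /19 -> interface GigabitEthernet0/2.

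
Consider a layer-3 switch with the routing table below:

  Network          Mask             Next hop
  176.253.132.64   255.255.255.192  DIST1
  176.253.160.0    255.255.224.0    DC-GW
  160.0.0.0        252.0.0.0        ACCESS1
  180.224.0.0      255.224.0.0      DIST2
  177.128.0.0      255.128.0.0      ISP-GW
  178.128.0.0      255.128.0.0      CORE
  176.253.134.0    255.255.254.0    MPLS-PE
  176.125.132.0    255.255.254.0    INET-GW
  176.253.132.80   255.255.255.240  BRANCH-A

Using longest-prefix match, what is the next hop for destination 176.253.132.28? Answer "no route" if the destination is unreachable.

No entry's prefix contains 176.253.132.28; there is no default route.

no route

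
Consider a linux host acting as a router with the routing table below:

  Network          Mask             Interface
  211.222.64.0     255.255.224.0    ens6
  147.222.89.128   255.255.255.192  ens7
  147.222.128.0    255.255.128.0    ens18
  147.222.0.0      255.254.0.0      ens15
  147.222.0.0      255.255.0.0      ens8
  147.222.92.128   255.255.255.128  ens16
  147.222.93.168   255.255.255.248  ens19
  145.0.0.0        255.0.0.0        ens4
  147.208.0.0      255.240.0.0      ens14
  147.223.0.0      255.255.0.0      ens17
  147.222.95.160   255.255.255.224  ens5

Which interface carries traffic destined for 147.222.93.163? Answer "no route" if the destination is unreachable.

Routes whose prefix contains 147.222.93.163:
  147.208.0.0/12 (147.208.0.0 - 147.223.255.255) -> ens14
  147.222.0.0/15 (147.222.0.0 - 147.223.255.255) -> ens15
  147.222.0.0/16 (147.222.0.0 - 147.222.255.255) -> ens8
More-specific entries that do NOT match:
  147.222.93.168/29 (147.222.93.168 - 147.222.93.175) does not contain 147.222.93.163
  147.222.95.160/27 (147.222.95.160 - 147.222.95.191) does not contain 147.222.93.163
  147.222.89.128/26 (147.222.89.128 - 147.222.89.191) does not contain 147.222.93.163
  147.222.92.128/25 (147.222.92.128 - 147.222.92.255) does not contain 147.222.93.163
  211.222.64.0/19 (211.222.64.0 - 211.222.95.255) does not contain 147.222.93.163
  147.222.128.0/17 (147.222.128.0 - 147.222.255.255) does not contain 147.222.93.163
Longest matching prefix is /16 -> interface ens8.

ens8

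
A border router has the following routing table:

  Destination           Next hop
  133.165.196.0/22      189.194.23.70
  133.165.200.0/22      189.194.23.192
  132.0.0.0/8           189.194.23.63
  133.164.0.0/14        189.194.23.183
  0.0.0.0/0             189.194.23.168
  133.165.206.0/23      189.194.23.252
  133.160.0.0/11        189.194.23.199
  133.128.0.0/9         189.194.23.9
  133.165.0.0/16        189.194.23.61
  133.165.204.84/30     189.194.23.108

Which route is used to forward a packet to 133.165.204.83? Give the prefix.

Entries matching 133.165.204.83:
  0.0.0.0/0 (default, matches everything)
  133.128.0.0/9 (133.128.0.0 - 133.255.255.255)
  133.160.0.0/11 (133.160.0.0 - 133.191.255.255)
  133.164.0.0/14 (133.164.0.0 - 133.167.255.255)
  133.165.0.0/16 (133.165.0.0 - 133.165.255.255)
Most specific is 133.165.0.0/16.

133.165.0.0/16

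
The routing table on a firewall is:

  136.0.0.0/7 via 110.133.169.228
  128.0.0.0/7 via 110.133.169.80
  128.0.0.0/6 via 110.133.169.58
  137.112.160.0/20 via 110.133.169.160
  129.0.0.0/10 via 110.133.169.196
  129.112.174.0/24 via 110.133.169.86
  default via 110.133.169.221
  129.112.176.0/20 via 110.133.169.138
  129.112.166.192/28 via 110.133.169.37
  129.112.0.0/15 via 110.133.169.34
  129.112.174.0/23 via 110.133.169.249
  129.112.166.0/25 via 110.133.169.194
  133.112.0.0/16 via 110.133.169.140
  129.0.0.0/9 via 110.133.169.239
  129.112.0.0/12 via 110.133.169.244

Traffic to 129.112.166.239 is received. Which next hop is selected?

Routes whose prefix contains 129.112.166.239:
  0.0.0.0/0 (default, matches everything) -> 110.133.169.221
  128.0.0.0/6 (128.0.0.0 - 131.255.255.255) -> 110.133.169.58
  128.0.0.0/7 (128.0.0.0 - 129.255.255.255) -> 110.133.169.80
  129.0.0.0/9 (129.0.0.0 - 129.127.255.255) -> 110.133.169.239
  129.112.0.0/12 (129.112.0.0 - 129.127.255.255) -> 110.133.169.244
  129.112.0.0/15 (129.112.0.0 - 129.113.255.255) -> 110.133.169.34
More-specific entries that do NOT match:
  129.112.166.192/28 (129.112.166.192 - 129.112.166.207) does not contain 129.112.166.239
  129.112.166.0/25 (129.112.166.0 - 129.112.166.127) does not contain 129.112.166.239
  129.112.174.0/24 (129.112.174.0 - 129.112.174.255) does not contain 129.112.166.239
  129.112.174.0/23 (129.112.174.0 - 129.112.175.255) does not contain 129.112.166.239
  137.112.160.0/20 (137.112.160.0 - 137.112.175.255) does not contain 129.112.166.239
  129.112.176.0/20 (129.112.176.0 - 129.112.191.255) does not contain 129.112.166.239
  133.112.0.0/16 (133.112.0.0 - 133.112.255.255) does not contain 129.112.166.239
Longest matching prefix is /15 -> next hop 110.133.169.34.

110.133.169.34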